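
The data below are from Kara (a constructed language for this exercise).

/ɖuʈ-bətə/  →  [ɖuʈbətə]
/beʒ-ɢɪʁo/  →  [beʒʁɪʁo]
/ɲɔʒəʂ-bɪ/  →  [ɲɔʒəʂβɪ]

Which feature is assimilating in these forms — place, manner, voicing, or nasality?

manner

Underlying /ɢ/ is realised as [ʁ] next to /ʒ/; /ʒ/ itself does not change.
/ɢ/ is a stop while /ʒ/ is a fricative; the output [ʁ] is a fricative, matching the trigger — so the feature that spreads is manner.
Checking the remaining alternation: /b/ → [β] after /ʂ/ (stop → fricative, matching a fricative) — only manner changes, and always toward the preceding segment.
Nothing changes in [ɖuʈbətə]: there the adjacent consonants already agree in manner (/b/ and /ʈ/ are both stops), so this form is consistent with the same rule.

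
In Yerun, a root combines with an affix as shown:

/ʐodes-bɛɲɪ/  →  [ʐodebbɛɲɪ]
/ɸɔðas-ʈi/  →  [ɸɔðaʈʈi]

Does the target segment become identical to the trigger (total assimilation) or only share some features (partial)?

Comparing underlying and surface forms, /s/ → [b] is the alternation; the neighbouring /b/ is constant.
The output [b] is identical to the trigger /b/ — every feature (place, manner, voicing) has been copied — so this is total assimilation.
The remaining alternation confirms this: /s/ → [ʈ] before /ʈ/ — in each case the output is a copy of the following consonant.

total assimilation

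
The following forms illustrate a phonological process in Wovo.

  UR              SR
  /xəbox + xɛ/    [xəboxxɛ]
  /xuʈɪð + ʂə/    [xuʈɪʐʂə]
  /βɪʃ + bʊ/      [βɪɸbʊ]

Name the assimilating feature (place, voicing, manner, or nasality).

Comparing underlying and surface forms, /ð/ → [ʐ] is the alternation; the neighbouring /ʂ/ is constant.
/ð/ is dental while /ʂ/ is retroflex; the output [ʐ] is retroflex, matching the trigger — so the feature that spreads is place.
The same holds elsewhere in the data: /ʃ/ → [ɸ] before /b/ (postalveolar → bilabial, matching bilabial) — only place changes, and always toward the following segment.
Nothing changes in [xəboxxɛ]: there the adjacent consonants already agree in place (/x/ and /x/ are both velar), so this form is consistent with the same rule.

place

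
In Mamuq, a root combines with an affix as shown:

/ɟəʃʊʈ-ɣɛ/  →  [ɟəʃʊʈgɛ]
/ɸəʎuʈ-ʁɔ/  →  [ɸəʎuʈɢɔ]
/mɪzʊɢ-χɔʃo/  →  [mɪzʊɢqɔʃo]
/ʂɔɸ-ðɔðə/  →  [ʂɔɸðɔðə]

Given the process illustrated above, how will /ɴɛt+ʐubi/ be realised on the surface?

The data show progressive manner assimilation: /ɣ/ → [g] after /ʈ/; /ʁ/ → [ɢ] after /ʈ/; /χ/ → [q] after /ɢ/. In each pair only manner changes, matching the preceding consonant, while place and voice stay constant.
Nothing changes in [ʂɔɸðɔðə]: there the adjacent consonants already agree in manner (/ð/ and /ɸ/ are both fricatives), so this form is consistent with the same rule.
/ʐ/ is a voiced retroflex fricative. The preceding trigger /t/ is a stop, so /ʐ/ must become a stop as well.
A voiced retroflex stop is [ɖ], so the surface segment is [ɖ].

[ɴɛtɖubi]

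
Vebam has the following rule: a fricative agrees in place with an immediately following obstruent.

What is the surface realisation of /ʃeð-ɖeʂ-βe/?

/ð/ is a voiced dental fricative. The following trigger /ɖ/ is retroflex, so /ð/ must become retroflex as well.
Changing only its place to retroflex gives [ʐ] — the voiced retroflex fricative.
At the second juncture, /ʂ/ likewise becomes [ɸ] adjacent to /β/.

[ʃeʐɖeɸβe]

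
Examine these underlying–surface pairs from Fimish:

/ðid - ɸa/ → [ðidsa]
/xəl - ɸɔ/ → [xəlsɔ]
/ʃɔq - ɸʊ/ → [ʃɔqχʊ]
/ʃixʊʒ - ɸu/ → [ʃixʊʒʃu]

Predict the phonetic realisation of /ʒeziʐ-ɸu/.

The data show progressive place assimilation: /ɸ/ → [s] after /d/; /ɸ/ → [s] after /l/; /ɸ/ → [χ] after /q/; /ɸ/ → [ʃ] after /ʒ/. In each pair only place changes, matching the preceding consonant, while manner and voice stay constant.
/ɸ/ is a voiceless bilabial fricative. The preceding trigger /ʐ/ is retroflex, so /ɸ/ must become retroflex as well.
A voiceless retroflex fricative is [ʂ], so the surface segment is [ʂ].

[ʒeziʐʂu]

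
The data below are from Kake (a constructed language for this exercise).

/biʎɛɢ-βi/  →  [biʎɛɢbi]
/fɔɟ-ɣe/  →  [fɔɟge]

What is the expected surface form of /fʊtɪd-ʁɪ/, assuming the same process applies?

The data show progressive manner assimilation: /β/ → [b] after /ɢ/; /ɣ/ → [g] after /ɟ/. In each pair only manner changes, matching the preceding consonant, while place and voice stay constant.
The rule targets /ʁ/ (voiced uvular fricative), which sits after the trigger /d/ (stop).
The voiced uvular stop is [ɢ], so /ʁ/ → [ɢ].

[fʊtɪdɢɪ]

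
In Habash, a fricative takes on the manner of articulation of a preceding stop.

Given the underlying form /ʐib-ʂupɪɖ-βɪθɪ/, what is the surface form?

/ʂ/ is a voiceless retroflex fricative. The preceding trigger /b/ is a stop, so /ʂ/ must become a stop as well.
The voiceless retroflex stop is [ʈ], so /ʂ/ → [ʈ].
The same rule applies at the second boundary: /β/ → [b] next to /ɖ/.

[ʐibʈupɪɖbɪθɪ]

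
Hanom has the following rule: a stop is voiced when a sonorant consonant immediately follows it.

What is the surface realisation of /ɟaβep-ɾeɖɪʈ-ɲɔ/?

[ɟaβebɾeɖɪɖɲɔ]

The rule targets /p/ (voiceless bilabial stop), which sits before the trigger /ɾ/ (voiced).
Changing only its voicing to voiced gives [b] — the voiced bilabial stop.
At the second juncture, /ʈ/ likewise becomes [ɖ] adjacent to /ɲ/.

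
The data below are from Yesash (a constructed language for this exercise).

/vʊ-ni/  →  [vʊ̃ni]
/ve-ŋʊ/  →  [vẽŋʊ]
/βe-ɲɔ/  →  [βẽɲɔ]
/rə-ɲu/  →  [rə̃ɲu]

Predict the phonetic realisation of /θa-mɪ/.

[θãmɪ]

The data show regressive nasality assimilation (vowel nasalisation): /ʊ/ → [ʊ̃] before /n/; /e/ → [ẽ] before /ŋ/; /e/ → [ẽ] before /ɲ/; /ə/ → [ə̃] before /ɲ/ — a vowel is nasalised by an immediately following nasal consonant.
The vowel /a/ is adjacent to the following nasal /m/, so it acquires [+nasal] and surfaces as [ã].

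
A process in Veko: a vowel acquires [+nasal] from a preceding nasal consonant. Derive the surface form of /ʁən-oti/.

[ʁənõti]

/o/ sits next to the nasal /n/ and is therefore nasalised to [õ].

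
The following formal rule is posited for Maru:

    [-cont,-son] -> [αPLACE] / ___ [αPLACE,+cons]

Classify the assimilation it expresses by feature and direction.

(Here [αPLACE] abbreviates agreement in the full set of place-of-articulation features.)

The shared variable α links the value of the place features (abbreviated [PLACE]) on the target to the same value on the neighbouring segment, so place is the feature that assimilates.
The conditioning segment sits to the right of the focus bar, meaning the trigger follows the segment that changes — regressive assimilation.

regressive place assimilation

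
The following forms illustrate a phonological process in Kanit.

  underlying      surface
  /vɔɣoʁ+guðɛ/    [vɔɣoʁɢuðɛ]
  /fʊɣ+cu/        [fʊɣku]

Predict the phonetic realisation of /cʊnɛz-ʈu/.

[cʊnɛztu]

The data show progressive place assimilation: /g/ → [ɢ] after /ʁ/; /c/ → [k] after /ɣ/. In each pair only place changes, matching the preceding consonant, while manner and voice stay constant.
/ʈ/ is a voiceless retroflex stop. The preceding trigger /z/ is alveolar, so /ʈ/ must become alveolar as well.
The voiceless alveolar stop is [t], so /ʈ/ → [t].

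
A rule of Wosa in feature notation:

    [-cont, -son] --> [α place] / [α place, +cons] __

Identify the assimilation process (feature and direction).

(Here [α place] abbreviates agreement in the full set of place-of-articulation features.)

The shared variable α links the value of the place features (abbreviated [place]) on the target to the same value on the neighbouring segment, so place is the feature that assimilates.
The conditioning segment sits to the left of the focus bar, meaning the trigger precedes the segment that changes — progressive assimilation.

progressive place assimilation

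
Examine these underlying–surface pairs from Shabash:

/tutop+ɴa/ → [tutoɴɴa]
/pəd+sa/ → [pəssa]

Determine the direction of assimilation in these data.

regressive

Comparing underlying and surface forms, /p/ → [ɴ] is the alternation; the neighbouring /ɴ/ is constant.
The output [ɴ] is identical to the trigger /ɴ/ — every feature (place, manner, voicing) has been copied — so this is total assimilation.
The other form behaves the same way: /d/ → [s] before /s/ — in each case the output is a copy of the following consonant.
Since the segment that changes precedes the conditioning segment, the assimilation is regressive.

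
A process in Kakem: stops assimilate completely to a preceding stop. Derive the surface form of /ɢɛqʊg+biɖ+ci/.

/b/ is the segment targeted by the rule; it sits immediately after /g/, so it assimilates completely and surfaces as [g].
At the second juncture, /c/ likewise becomes [ɖ] adjacent to /ɖ/.

[ɢɛqʊggiɖɖi]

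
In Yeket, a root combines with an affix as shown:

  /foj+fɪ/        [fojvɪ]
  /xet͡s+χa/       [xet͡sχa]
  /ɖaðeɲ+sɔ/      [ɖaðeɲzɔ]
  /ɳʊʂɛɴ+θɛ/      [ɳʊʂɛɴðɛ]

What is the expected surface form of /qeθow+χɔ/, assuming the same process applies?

[qeθowʁɔ]

The data show progressive voicing assimilation: /f/ → [v] after /j/; /s/ → [z] after /ɲ/; /θ/ → [ð] after /ɴ/. In each pair only voicing changes, matching the preceding consonant, while place and manner stay constant.
No alternation appears in [xet͡sχa]: there the adjacent consonants already agree in voicing (/χ/ and /t͡s/ are both voiceless), so this form is consistent with the same rule.
/χ/ is a voiceless uvular fricative. The preceding trigger /w/ is voiced, so /χ/ must become voiced as well.
The voiced uvular fricative is [ʁ], so /χ/ → [ʁ].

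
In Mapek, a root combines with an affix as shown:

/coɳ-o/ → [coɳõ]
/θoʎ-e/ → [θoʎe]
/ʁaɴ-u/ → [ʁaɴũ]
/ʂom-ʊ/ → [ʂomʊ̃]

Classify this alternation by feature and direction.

progressive nasality assimilation (vowel nasalisation)

The vowel /o/ surfaces as nasalised [õ] next to the preceding nasal /ɳ/ — it has acquired the [+nasal] feature of its neighbour.
The other forms show the same pattern: /u/ → [ũ] after /ɴ/; /ʊ/ → [ʊ̃] after /m/ — each time a vowel is nasalised next to a preceding nasal.
No change occurs in [θoʎe] because the vowel at the boundary is adjacent to an oral consonant, not a nasal (/e/ next to /ʎ/).
Because the conditioning nasal is to the left of the vowel that changes, the process is progressive (perseverative).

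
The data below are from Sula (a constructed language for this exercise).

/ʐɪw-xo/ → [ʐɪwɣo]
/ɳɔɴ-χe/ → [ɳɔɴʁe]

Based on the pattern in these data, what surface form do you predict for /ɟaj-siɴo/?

The data show progressive voicing assimilation: /x/ → [ɣ] after /w/; /χ/ → [ʁ] after /ɴ/. In each pair only voicing changes, matching the preceding consonant, while place and manner stay constant.
The rule targets /s/ (voiceless alveolar fricative), which sits after the trigger /j/ (voiced).
The voiced alveolar fricative is [z], so /s/ → [z].

[ɟajziɴo]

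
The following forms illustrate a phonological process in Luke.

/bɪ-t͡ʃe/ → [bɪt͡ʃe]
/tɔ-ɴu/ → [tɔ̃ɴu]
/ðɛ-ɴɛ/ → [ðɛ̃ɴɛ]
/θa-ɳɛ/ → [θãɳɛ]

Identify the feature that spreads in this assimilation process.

nasality

The vowel /ɔ/ surfaces as nasalised [ɔ̃] next to the following nasal /ɴ/ — it has acquired the [+nasal] feature of its neighbour.
The other forms show the same pattern: /ɛ/ → [ɛ̃] before /ɴ/; /a/ → [ã] before /ɳ/ — each time a vowel is nasalised next to a following nasal.
No change occurs in [bɪt͡ʃe] because the vowel at the boundary is adjacent to an oral consonant, not a nasal (/ɪ/ next to /t͡ʃ/).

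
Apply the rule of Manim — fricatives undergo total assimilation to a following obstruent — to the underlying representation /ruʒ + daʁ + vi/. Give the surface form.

[ruddavvi]

/ʒ/ is the segment targeted by the rule; it sits immediately before /d/, so it assimilates completely and surfaces as [d].
The same rule applies at the second boundary: /ʁ/ → [v] next to /v/.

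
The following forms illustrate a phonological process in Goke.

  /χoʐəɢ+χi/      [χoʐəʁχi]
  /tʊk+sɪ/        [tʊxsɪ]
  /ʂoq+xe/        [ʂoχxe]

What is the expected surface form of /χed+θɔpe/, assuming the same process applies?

[χezθɔpe]

The data show regressive manner assimilation: /ɢ/ → [ʁ] before /χ/; /k/ → [x] before /s/; /q/ → [χ] before /x/. In each pair only manner changes, matching the following consonant, while place and voice stay constant.
/d/ is a voiced alveolar stop. The following trigger /θ/ is a fricative, so /d/ must become a fricative as well.
A voiced alveolar fricative is [z], so the surface segment is [z].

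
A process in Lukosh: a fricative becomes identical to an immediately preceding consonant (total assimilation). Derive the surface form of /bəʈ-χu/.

[bəʈʈu]

/χ/ is the segment targeted by the rule; it sits immediately after /ʈ/, so it assimilates completely and surfaces as [ʈ].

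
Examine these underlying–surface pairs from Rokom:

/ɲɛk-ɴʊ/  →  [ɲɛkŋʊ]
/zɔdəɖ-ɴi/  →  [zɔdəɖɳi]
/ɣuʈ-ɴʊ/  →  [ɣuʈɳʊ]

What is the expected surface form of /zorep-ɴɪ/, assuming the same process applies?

The data show progressive place assimilation: /ɴ/ → [ŋ] after /k/; /ɴ/ → [ɳ] after /ɖ/; /ɴ/ → [ɳ] after /ʈ/. In each pair only place changes, matching the preceding consonant, while manner and voice stay constant.
The rule targets /ɴ/ (voiced uvular nasal), which sits after the trigger /p/ (bilabial).
The voiced bilabial nasal is [m], so /ɴ/ → [m].

[zorepmɪ]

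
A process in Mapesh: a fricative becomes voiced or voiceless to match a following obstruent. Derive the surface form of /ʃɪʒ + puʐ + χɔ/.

[ʃɪʃpuʂχɔ]

/ʒ/ is a voiced postalveolar fricative. The following trigger /p/ is voiceless, so /ʒ/ must become voiceless as well.
The voiceless postalveolar fricative is [ʃ], so /ʒ/ → [ʃ].
At the second juncture, /ʐ/ likewise becomes [ʂ] adjacent to /χ/.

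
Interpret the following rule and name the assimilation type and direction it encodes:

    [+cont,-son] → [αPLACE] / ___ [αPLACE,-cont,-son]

regressive place assimilation

The shared variable α links the value of the place features (abbreviated [PLACE]) on the target to the same value on the neighbouring segment, so place is the feature that assimilates.
The conditioning segment sits to the right of the focus bar, meaning the trigger follows the segment that changes — regressive assimilation.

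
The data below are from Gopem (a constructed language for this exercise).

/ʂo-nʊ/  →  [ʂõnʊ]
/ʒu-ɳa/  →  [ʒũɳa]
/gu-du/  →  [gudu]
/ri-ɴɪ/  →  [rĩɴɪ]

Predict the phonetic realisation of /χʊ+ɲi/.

[χʊ̃ɲi]

The data show regressive nasality assimilation (vowel nasalisation): /o/ → [õ] before /n/; /u/ → [ũ] before /ɳ/; /i/ → [ĩ] before /ɴ/ — a vowel is nasalised by an immediately following nasal consonant.
No change occurs in [gudu] because the vowel at the boundary is adjacent to an oral consonant, not a nasal (/u/ next to /d/).
The vowel /ʊ/ is adjacent to the following nasal /ɲ/, so it acquires [+nasal] and surfaces as [ʊ̃].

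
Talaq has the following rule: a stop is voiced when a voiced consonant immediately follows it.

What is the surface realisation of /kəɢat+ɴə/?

The rule targets /t/ (voiceless alveolar stop), which sits before the trigger /ɴ/ (voiced).
The voiced alveolar stop is [d], so /t/ → [d].

[kəɢadɴə]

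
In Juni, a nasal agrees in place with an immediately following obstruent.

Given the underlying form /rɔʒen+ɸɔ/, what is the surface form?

The rule targets /n/ (voiced alveolar nasal), which sits before the trigger /ɸ/ (bilabial).
A voiced bilabial nasal is [m], so the surface segment is [m].

[rɔʒemɸɔ]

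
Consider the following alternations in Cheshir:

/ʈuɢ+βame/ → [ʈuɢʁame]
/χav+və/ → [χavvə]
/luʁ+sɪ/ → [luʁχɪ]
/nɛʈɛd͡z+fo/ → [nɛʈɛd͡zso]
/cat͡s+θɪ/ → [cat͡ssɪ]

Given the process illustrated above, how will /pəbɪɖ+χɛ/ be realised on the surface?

The data show progressive place assimilation: /β/ → [ʁ] after /ɢ/; /s/ → [χ] after /ʁ/; /f/ → [s] after /d͡z/; /θ/ → [s] after /t͡s/. In each pair only place changes, matching the preceding consonant, while manner and voice stay constant.
No alternation appears in [χavvə]: there the adjacent consonants already agree in place (/v/ and /v/ are both labiodental), so this form is consistent with the same rule.
The rule targets /χ/ (voiceless uvular fricative), which sits after the trigger /ɖ/ (retroflex).
A voiceless retroflex fricative is [ʂ], so the surface segment is [ʂ].

[pəbɪɖʂɛ]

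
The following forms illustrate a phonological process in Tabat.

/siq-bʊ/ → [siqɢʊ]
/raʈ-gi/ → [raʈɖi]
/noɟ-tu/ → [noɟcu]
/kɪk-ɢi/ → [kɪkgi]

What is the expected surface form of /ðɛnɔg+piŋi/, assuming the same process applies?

[ðɛnɔgkiŋi]

The data show progressive place assimilation: /b/ → [ɢ] after /q/; /g/ → [ɖ] after /ʈ/; /t/ → [c] after /ɟ/; /ɢ/ → [g] after /k/. In each pair only place changes, matching the preceding consonant, while manner and voice stay constant.
/p/ is a voiceless bilabial stop. The preceding trigger /g/ is velar, so /p/ must become velar as well.
A voiceless velar stop is [k], so the surface segment is [k].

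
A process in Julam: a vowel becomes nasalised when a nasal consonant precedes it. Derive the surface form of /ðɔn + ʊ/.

[ðɔnʊ̃]

The vowel /ʊ/ is adjacent to the preceding nasal /n/, so it acquires [+nasal] and surfaces as [ʊ̃].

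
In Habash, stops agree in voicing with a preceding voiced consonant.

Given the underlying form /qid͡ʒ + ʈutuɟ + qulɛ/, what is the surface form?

[qid͡ʒɖutuɟɢulɛ]

/ʈ/ is a voiceless retroflex stop. The preceding trigger /d͡ʒ/ is voiced, so /ʈ/ must become voiced as well.
The voiced retroflex stop is [ɖ], so /ʈ/ → [ɖ].
At the second juncture, /q/ likewise becomes [ɢ] adjacent to /ɟ/.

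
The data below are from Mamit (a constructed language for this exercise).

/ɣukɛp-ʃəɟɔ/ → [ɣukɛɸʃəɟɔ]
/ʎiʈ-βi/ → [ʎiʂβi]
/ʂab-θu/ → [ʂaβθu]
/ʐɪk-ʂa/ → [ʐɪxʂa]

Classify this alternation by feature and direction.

regressive manner assimilation

Underlying /p/ is realised as [ɸ] next to /ʃ/; /ʃ/ itself does not change.
/p/ is a stop while /ʃ/ is a fricative; the output [ɸ] is a fricative, matching the trigger — so the feature that spreads is manner.
Place and voice are unchanged, so the assimilation is partial, not total.
The same holds elsewhere in the data: /ʈ/ → [ʂ] before /β/ (stop → fricative, matching a fricative); /b/ → [β] before /θ/ (stop → fricative, matching a fricative); /k/ → [x] before /ʂ/ (stop → fricative, matching a fricative) — only manner changes, and always toward the following segment.
Since the segment that changes precedes the conditioning segment, the assimilation is regressive.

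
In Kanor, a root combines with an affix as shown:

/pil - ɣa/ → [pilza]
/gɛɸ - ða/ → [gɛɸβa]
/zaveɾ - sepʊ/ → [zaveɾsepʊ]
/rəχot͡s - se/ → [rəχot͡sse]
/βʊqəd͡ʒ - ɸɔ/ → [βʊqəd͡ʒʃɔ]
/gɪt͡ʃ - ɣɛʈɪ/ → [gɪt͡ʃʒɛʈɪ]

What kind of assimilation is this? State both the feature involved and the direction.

Comparing underlying and surface forms, /ɣ/ → [z] is the alternation; the neighbouring /l/ is constant.
The change velar → alveolar matches the place of the preceding /l/, identifying this as place assimilation.
Manner and voice are unchanged, so the assimilation is partial, not total.
The same holds elsewhere in the data: /ð/ → [β] after /ɸ/ (dental → bilabial, matching bilabial); /ɸ/ → [ʃ] after /d͡ʒ/ (bilabial → postalveolar, matching postalveolar); /ɣ/ → [ʒ] after /t͡ʃ/ (velar → postalveolar, matching postalveolar) — only place changes, and always toward the preceding segment.
No alternation appears in [zaveɾsepʊ], [rəχot͡sse]: there the adjacent consonants already agree in place (/s/ and /ɾ/ are both alveolar; /s/ and /t͡s/ are both alveolar), so these forms are consistent with the same rule.
The trigger is the preceding segment, so the direction is progressive (perseverative).

progressive place assimilation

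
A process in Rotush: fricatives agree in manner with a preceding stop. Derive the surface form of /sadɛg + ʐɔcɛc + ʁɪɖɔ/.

The rule targets /ʐ/ (voiced retroflex fricative), which sits after the trigger /g/ (stop).
The voiced retroflex stop is [ɖ], so /ʐ/ → [ɖ].
At the second juncture, /ʁ/ likewise becomes [ɢ] adjacent to /c/.

[sadɛgɖɔcɛcɢɪɖɔ]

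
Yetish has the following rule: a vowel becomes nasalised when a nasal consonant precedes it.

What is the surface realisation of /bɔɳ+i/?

The vowel /i/ is adjacent to the preceding nasal /ɳ/, so it acquires [+nasal] and surfaces as [ĩ].

[bɔɳĩ]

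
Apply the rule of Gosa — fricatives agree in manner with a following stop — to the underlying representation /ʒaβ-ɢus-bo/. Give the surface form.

The rule targets /β/ (voiced bilabial fricative), which sits before the trigger /ɢ/ (stop).
Changing only its manner to stop gives [b] — the voiced bilabial stop.
The same rule applies at the second boundary: /s/ → [t] next to /b/.

[ʒabɢutbo]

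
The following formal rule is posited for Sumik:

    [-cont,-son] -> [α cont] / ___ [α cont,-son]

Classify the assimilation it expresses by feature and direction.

regressive manner assimilation

The rule copies [cont] (continuancy) from the environment onto the target stops; since [±cont] encodes the stop/fricative manner contrast, the assimilating dimension is manner.
Since the environment is written after the underscore, the trigger follows the target; the direction is regressive.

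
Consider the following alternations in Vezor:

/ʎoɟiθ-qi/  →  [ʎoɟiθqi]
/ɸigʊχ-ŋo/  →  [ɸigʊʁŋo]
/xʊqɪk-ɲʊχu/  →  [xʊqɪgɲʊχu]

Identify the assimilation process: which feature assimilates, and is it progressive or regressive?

regressive voicing assimilation

Underlying /χ/ is realised as [ʁ] next to /ŋ/; /ŋ/ itself does not change.
The change voiceless → voiced matches the voicing of the following /ŋ/, identifying this as voicing assimilation.
Place and manner are unchanged, so the assimilation is partial, not total.
Checking the remaining alternation: /k/ → [g] before /ɲ/ (voiceless → voiced, matching voiced) — only voicing changes, and always toward the following segment.
No alternation appears in [ʎoɟiθqi]: there the adjacent consonants already agree in voicing (/θ/ and /q/ are both voiceless), so this form is consistent with the same rule.
Since the segment that changes precedes the conditioning segment, the assimilation is regressive.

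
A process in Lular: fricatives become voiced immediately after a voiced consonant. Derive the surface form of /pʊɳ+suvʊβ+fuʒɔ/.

[pʊɳzuvʊβvuʒɔ]

/s/ is a voiceless alveolar fricative. The preceding trigger /ɳ/ is voiced, so /s/ must become voiced as well.
The voiced alveolar fricative is [z], so /s/ → [z].
At the second juncture, /f/ likewise becomes [v] adjacent to /β/.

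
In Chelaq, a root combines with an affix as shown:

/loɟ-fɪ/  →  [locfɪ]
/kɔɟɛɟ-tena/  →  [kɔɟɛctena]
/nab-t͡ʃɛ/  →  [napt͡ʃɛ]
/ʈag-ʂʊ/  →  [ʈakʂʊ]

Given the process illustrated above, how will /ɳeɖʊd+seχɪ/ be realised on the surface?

[ɳeɖʊtseχɪ]

The data show regressive voicing assimilation: /ɟ/ → [c] before /f/; /ɟ/ → [c] before /t/; /b/ → [p] before /t͡ʃ/; /g/ → [k] before /ʂ/. In each pair only voicing changes, matching the following consonant, while place and manner stay constant.
The rule targets /d/ (voiced alveolar stop), which sits before the trigger /s/ (voiceless).
A voiceless alveolar stop is [t], so the surface segment is [t].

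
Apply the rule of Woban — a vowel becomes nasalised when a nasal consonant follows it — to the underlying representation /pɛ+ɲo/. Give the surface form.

/ɛ/ sits next to the nasal /ɲ/ and is therefore nasalised to [ɛ̃].

[pɛ̃ɲo]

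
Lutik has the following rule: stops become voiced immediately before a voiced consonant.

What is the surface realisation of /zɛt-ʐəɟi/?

/t/ is a voiceless alveolar stop. The following trigger /ʐ/ is voiced, so /t/ must become voiced as well.
The voiced alveolar stop is [d], so /t/ → [d].

[zɛdʐəɟi]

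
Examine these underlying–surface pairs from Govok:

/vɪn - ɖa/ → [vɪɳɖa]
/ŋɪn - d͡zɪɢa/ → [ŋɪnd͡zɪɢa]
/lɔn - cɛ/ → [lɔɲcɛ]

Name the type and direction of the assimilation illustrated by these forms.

Comparing underlying and surface forms, /n/ → [ɳ] is the alternation; the neighbouring /ɖ/ is constant.
The change alveolar → retroflex matches the place of the following /ɖ/, identifying this as place assimilation.
Manner and voice are unchanged, so the assimilation is partial, not total.
The same holds elsewhere in the data: /n/ → [ɲ] before /c/ (alveolar → palatal, matching palatal) — only place changes, and always toward the following segment.
No alternation appears in [ŋɪnd͡zɪɢa]: there the adjacent consonants already agree in place (/n/ and /d͡z/ are both alveolar), so this form is consistent with the same rule.
Since the segment that changes precedes the conditioning segment, the assimilation is regressive.

regressive place assimilation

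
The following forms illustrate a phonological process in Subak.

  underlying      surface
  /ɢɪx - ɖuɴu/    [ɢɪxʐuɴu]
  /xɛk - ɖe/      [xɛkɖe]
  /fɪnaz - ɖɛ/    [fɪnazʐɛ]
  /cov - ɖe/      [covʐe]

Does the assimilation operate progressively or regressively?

progressive

The segment that alternates is /ɖ/, which surfaces as [ʐ] when adjacent to /x/.
The change stop → fricative matches the manner of the preceding /x/, identifying this as manner assimilation.
Checking the remaining alternations: /ɖ/ → [ʐ] after /z/ (stop → fricative, matching a fricative); /ɖ/ → [ʐ] after /v/ (stop → fricative, matching a fricative) — only manner changes, and always toward the preceding segment.
Nothing changes in [xɛkɖe]: there the adjacent consonants already agree in manner (/ɖ/ and /k/ are both stops), so this form is consistent with the same rule.
Since the segment that changes follows the conditioning segment, the assimilation is progressive.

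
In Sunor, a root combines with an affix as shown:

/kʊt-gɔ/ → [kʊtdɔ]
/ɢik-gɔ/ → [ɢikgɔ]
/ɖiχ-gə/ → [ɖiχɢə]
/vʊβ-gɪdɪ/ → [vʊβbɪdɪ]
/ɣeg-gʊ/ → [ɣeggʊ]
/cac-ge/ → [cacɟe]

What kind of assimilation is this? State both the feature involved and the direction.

Underlying /g/ is realised as [d] next to /t/; /t/ itself does not change.
The change velar → alveolar matches the place of the preceding /t/, identifying this as place assimilation.
Manner and voice are unchanged, so the assimilation is partial, not total.
The other alternating forms pattern the same way: /g/ → [ɢ] after /χ/ (velar → uvular, matching uvular); /g/ → [b] after /β/ (velar → bilabial, matching bilabial); /g/ → [ɟ] after /c/ (velar → palatal, matching palatal) — only place changes, and always toward the preceding segment.
No alternation appears in [ɢikgɔ], [ɣeggʊ]: there the adjacent consonants already agree in place (/g/ and /k/ are both velar; /g/ and /g/ are both velar), so these forms are consistent with the same rule.
The trigger is the preceding segment, so the direction is progressive (perseverative).

progressive place assimilation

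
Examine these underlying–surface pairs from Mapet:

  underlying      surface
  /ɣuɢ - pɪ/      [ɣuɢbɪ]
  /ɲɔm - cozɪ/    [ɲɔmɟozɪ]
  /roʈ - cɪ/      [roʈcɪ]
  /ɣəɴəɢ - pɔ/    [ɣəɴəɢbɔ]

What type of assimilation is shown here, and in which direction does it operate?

Comparing underlying and surface forms, /p/ → [b] is the alternation; the neighbouring /ɢ/ is constant.
The change voiceless → voiced matches the voicing of the preceding /ɢ/, identifying this as voicing assimilation.
Place and manner are unchanged, so the assimilation is partial, not total.
The same holds elsewhere in the data: /c/ → [ɟ] after /m/ (voiceless → voiced, matching voiced) — only voicing changes, and always toward the preceding segment.
No alternation appears in [roʈcɪ]: there the adjacent consonants already agree in voicing (/c/ and /ʈ/ are both voiceless), so this form is consistent with the same rule.
The trigger is the preceding segment, so the direction is progressive (perseverative).

progressive voicing assimilation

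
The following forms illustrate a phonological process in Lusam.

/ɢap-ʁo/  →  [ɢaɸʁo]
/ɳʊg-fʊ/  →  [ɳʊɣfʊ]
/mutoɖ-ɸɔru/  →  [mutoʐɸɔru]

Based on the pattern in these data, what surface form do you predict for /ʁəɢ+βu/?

The data show regressive manner assimilation: /p/ → [ɸ] before /ʁ/; /g/ → [ɣ] before /f/; /ɖ/ → [ʐ] before /ɸ/. In each pair only manner changes, matching the following consonant, while place and voice stay constant.
The rule targets /ɢ/ (voiced uvular stop), which sits before the trigger /β/ (fricative).
The voiced uvular fricative is [ʁ], so /ɢ/ → [ʁ].

[ʁəʁβu]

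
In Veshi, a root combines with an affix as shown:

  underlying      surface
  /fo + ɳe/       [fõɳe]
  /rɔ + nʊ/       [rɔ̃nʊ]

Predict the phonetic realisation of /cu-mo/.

The data show regressive nasality assimilation (vowel nasalisation): /o/ → [õ] before /ɳ/; /ɔ/ → [ɔ̃] before /n/ — a vowel is nasalised by an immediately following nasal consonant.
The vowel /u/ is adjacent to the following nasal /m/, so it acquires [+nasal] and surfaces as [ũ].

[cũmo]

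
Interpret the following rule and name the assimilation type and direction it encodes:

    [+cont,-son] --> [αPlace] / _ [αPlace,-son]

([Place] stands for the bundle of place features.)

regressive place assimilation

The shared variable α links the value of the place features (abbreviated [Place]) on the target to the same value on the neighbouring segment, so place is the feature that assimilates.
The conditioning segment sits to the right of the focus bar, meaning the trigger follows the segment that changes — regressive assimilation.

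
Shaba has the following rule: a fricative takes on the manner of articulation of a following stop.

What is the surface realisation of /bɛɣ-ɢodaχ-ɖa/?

The rule targets /ɣ/ (voiced velar fricative), which sits before the trigger /ɢ/ (stop).
A voiced velar stop is [g], so the surface segment is [g].
At the second juncture, /χ/ likewise becomes [q] adjacent to /ɖ/.

[bɛgɢodaqɖa]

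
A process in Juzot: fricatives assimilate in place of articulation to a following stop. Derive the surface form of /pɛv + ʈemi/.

The rule targets /v/ (voiced labiodental fricative), which sits before the trigger /ʈ/ (retroflex).
Changing only its place to retroflex gives [ʐ] — the voiced retroflex fricative.

[pɛʐʈemi]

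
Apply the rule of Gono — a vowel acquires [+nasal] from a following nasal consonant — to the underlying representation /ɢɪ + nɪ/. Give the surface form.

[ɢɪ̃nɪ]

The vowel /ɪ/ is adjacent to the following nasal /n/, so it acquires [+nasal] and surfaces as [ɪ̃].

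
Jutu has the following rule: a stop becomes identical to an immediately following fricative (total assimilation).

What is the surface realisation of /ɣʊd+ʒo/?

[ɣʊʒʒo]

/d/ is the segment targeted by the rule; it sits immediately before /ʒ/, so it assimilates completely and surfaces as [ʒ].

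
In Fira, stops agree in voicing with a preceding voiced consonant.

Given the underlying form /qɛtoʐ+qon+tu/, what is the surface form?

/q/ is a voiceless uvular stop. The preceding trigger /ʐ/ is voiced, so /q/ must become voiced as well.
Changing only its voicing to voiced gives [ɢ] — the voiced uvular stop.
At the second juncture, /t/ likewise becomes [d] adjacent to /n/.

[qɛtoʐɢondu]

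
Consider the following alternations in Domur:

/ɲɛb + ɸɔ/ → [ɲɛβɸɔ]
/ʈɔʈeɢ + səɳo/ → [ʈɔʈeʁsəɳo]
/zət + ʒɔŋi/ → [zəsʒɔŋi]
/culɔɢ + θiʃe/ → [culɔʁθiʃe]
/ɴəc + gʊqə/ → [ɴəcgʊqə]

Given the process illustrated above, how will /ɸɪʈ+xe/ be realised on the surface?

The data show regressive manner assimilation: /b/ → [β] before /ɸ/; /ɢ/ → [ʁ] before /s/; /t/ → [s] before /ʒ/; /ɢ/ → [ʁ] before /θ/. In each pair only manner changes, matching the following consonant, while place and voice stay constant.
Nothing changes in [ɴəcgʊqə]: there the adjacent consonants already agree in manner (/c/ and /g/ are both stops), so this form is consistent with the same rule.
The rule targets /ʈ/ (voiceless retroflex stop), which sits before the trigger /x/ (fricative).
Changing only its manner to fricative gives [ʂ] — the voiceless retroflex fricative.

[ɸɪʂxe]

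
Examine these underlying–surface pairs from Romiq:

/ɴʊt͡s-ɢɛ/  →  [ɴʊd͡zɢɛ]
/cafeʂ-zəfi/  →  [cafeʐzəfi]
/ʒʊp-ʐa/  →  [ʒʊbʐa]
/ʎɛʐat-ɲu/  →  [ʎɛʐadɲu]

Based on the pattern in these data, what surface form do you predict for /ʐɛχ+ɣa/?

[ʐɛʁɣa]

The data show regressive voicing assimilation: /t͡s/ → [d͡z] before /ɢ/; /ʂ/ → [ʐ] before /z/; /p/ → [b] before /ʐ/; /t/ → [d] before /ɲ/. In each pair only voicing changes, matching the following consonant, while place and manner stay constant.
The rule targets /χ/ (voiceless uvular fricative), which sits before the trigger /ɣ/ (voiced).
A voiced uvular fricative is [ʁ], so the surface segment is [ʁ].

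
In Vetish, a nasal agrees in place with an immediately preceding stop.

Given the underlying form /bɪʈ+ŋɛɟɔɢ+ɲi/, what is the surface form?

[bɪʈɳɛɟɔɢɴi]

The rule targets /ŋ/ (voiced velar nasal), which sits after the trigger /ʈ/ (retroflex).
Changing only its place to retroflex gives [ɳ] — the voiced retroflex nasal.
The same rule applies at the second boundary: /ɲ/ → [ɴ] next to /ɢ/.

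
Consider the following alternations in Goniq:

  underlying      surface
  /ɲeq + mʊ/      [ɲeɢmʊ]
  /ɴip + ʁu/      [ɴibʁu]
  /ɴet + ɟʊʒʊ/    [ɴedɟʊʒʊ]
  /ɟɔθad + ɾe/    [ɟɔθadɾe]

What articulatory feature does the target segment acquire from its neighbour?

voicing

Comparing underlying and surface forms, /q/ → [ɢ] is the alternation; the neighbouring /m/ is constant.
/q/ is voiceless while /m/ is voiced; the output [ɢ] is voiced, matching the trigger — so the feature that spreads is voicing.
The other alternating forms pattern the same way: /p/ → [b] before /ʁ/ (voiceless → voiced, matching voiced); /t/ → [d] before /ɟ/ (voiceless → voiced, matching voiced) — only voicing changes, and always toward the following segment.
Nothing changes in [ɟɔθadɾe]: there the adjacent consonants already agree in voicing (/d/ and /ɾ/ are both voiced), so this form is consistent with the same rule.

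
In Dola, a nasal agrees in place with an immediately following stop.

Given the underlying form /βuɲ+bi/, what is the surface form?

/ɲ/ is a voiced palatal nasal. The following trigger /b/ is bilabial, so /ɲ/ must become bilabial as well.
A voiced bilabial nasal is [m], so the surface segment is [m].

[βumbi]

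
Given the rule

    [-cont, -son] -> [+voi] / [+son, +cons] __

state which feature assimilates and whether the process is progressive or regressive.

progressive voicing assimilation

The structural change is [+voi], and the conditioning segment [+son, +cons] (a sonorant consonant) is itself voiced, so the target comes to share the voicing of its neighbour — voicing assimilation.
The conditioning segment sits to the left of the focus bar, meaning the trigger precedes the segment that changes — progressive assimilation.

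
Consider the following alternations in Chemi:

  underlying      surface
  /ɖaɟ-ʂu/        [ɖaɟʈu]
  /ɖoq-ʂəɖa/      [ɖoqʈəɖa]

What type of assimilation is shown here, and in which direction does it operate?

Underlying /ʂ/ is realised as [ʈ] next to /ɟ/; /ɟ/ itself does not change.
/ʂ/ is a fricative while /ɟ/ is a stop; the output [ʈ] is a stop, matching the trigger — so the feature that spreads is manner.
Place and voice are unchanged, so the assimilation is partial, not total.
Checking the remaining alternation: /ʂ/ → [ʈ] after /q/ (fricative → stop, matching a stop) — only manner changes, and always toward the preceding segment.
The trigger is the preceding segment, so the direction is progressive (perseverative).

progressive manner assimilation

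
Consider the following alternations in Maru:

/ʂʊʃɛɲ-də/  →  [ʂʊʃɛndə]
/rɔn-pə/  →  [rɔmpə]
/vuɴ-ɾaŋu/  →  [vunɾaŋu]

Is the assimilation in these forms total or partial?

partial assimilation

Comparing underlying and surface forms, /ɲ/ → [n] is the alternation; the neighbouring /d/ is constant.
/ɲ/ is palatal while /d/ is alveolar; the output [n] is alveolar, matching the trigger — so the feature that spreads is place.
Manner and voice are unchanged, so the assimilation is partial, not total.
Checking the remaining alternations: /n/ → [m] before /p/ (alveolar → bilabial, matching bilabial); /ɴ/ → [n] before /ɾ/ (uvular → alveolar, matching alveolar) — only place changes, and always toward the following segment.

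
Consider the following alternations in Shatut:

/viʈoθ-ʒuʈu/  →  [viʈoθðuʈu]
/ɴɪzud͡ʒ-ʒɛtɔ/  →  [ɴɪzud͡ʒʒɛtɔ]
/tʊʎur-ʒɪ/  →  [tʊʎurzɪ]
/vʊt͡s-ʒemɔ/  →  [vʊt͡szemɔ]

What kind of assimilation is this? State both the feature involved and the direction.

Comparing underlying and surface forms, /ʒ/ → [ð] is the alternation; the neighbouring /θ/ is constant.
/ʒ/ is postalveolar while /θ/ is dental; the output [ð] is dental, matching the trigger — so the feature that spreads is place.
Manner and voice are unchanged, so the assimilation is partial, not total.
Checking the remaining alternations: /ʒ/ → [z] after /r/ (postalveolar → alveolar, matching alveolar); /ʒ/ → [z] after /t͡s/ (postalveolar → alveolar, matching alveolar) — only place changes, and always toward the preceding segment.
No alternation appears in [ɴɪzud͡ʒʒɛtɔ]: there the adjacent consonants already agree in place (/ʒ/ and /d͡ʒ/ are both postalveolar), so this form is consistent with the same rule.
The trigger is the preceding segment, so the direction is progressive (perseverative).

progressive place assimilation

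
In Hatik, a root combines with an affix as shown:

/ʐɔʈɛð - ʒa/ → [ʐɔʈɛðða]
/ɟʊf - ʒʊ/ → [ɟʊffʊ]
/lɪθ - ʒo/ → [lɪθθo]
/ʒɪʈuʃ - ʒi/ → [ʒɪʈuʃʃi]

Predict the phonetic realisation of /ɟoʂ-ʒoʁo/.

The data show progressive total assimilation (/ʒ/ → [ð] after /ð/; /ʒ/ → [f] after /f/; /ʒ/ → [θ] after /θ/; /ʒ/ → [ʃ] after /ʃ/): in every case the target segment becomes identical to its preceding neighbour, copying more than a single feature.
/ʒ/ is the segment targeted by the rule; it sits immediately after /ʂ/, so it assimilates completely and surfaces as [ʂ].

[ɟoʂʂoʁo]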